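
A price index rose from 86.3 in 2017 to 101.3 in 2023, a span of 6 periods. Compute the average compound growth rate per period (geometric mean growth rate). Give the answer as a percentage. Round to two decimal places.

Growth factor = (101.3/86.3)^(1/6) = (1.173812)^(1/6) = 1.027069
Growth rate = 1.027069 − 1 = 0.027069 = 2.7069%

2.71%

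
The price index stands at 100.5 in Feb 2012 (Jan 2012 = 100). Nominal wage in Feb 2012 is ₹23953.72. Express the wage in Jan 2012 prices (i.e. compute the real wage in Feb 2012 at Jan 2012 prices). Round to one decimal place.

Real = Nominal ÷ (Index/100) = 23953.72 ÷ (100.5/100)
     = 23953.72 ÷ 1.005 = 23834.5473

23834.5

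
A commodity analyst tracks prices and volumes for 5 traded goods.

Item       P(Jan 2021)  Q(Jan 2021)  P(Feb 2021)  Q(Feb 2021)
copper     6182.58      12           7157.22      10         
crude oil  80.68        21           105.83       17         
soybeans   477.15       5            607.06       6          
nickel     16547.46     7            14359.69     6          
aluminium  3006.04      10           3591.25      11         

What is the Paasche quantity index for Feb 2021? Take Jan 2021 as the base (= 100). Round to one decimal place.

89.1

Paasche quantity index uses current-period prices as weights.
ΣP(Feb 2021)·Q(Feb 2021) = 7157.22×10 + 105.83×17 + 607.06×6 + 14359.69×6 + 3591.25×11 = 71572.2 + 1799.11 + 3642.36 + 86158.14 + 39503.75 = 202675.56
ΣP(Feb 2021)·Q(Jan 2021) = 7157.22×12 + 105.83×21 + 607.06×5 + 14359.69×7 + 3591.25×10 = 85886.64 + 2222.43 + 3035.3 + 100517.83 + 35912.5 = 227574.7
Index = 202675.56 / 227574.7 × 100 = 89.0589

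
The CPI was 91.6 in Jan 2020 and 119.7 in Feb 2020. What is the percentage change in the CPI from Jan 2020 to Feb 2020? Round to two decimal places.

Change = (119.7 − 91.6) / 91.6 × 100
       = 28.1 / 91.6 × 100 = 30.6769%

30.68%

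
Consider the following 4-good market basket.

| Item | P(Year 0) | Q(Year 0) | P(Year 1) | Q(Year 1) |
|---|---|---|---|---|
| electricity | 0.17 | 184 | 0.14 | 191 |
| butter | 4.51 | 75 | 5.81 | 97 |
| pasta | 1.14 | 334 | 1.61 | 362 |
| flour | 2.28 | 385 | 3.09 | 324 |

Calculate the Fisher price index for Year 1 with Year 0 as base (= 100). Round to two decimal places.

134.28

Laspeyres component (base-period weights):
ΣP(Year 1)Q(Year 0) = 0.14×184 + 5.81×75 + 1.61×334 + 3.09×385 = 25.76 + 435.75 + 537.74 + 1189.65 = 2188.9
ΣP(Year 0)Q(Year 0) = 0.17×184 + 4.51×75 + 1.14×334 + 2.28×385 = 31.28 + 338.25 + 380.76 + 877.8 = 1628.09
L = 2188.9 / 1628.09 × 100 = 134.4459
Paasche component (current-period weights):
ΣP(Year 1)Q(Year 1) = 0.14×191 + 5.81×97 + 1.61×362 + 3.09×324 = 26.74 + 563.57 + 582.82 + 1001.16 = 2174.29
ΣP(Year 0)Q(Year 1) = 0.17×191 + 4.51×97 + 1.14×362 + 2.28×324 = 32.47 + 437.47 + 412.68 + 738.72 = 1621.34
P = 2174.29 / 1621.34 × 100 = 134.1045
Fisher = √(L × P) = √(134.4459 × 134.1045) = 134.2751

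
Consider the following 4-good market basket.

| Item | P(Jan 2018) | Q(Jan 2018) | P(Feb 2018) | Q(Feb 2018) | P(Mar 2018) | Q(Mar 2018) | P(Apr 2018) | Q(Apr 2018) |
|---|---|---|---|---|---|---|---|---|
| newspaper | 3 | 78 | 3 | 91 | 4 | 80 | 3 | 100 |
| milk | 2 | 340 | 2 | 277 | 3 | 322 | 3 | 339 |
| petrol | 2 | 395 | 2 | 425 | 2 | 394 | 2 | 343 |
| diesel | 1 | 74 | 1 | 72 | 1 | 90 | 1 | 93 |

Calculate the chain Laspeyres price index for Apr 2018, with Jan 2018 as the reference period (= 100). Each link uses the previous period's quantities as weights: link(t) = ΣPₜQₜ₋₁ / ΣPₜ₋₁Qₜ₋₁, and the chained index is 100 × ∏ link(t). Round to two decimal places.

Link Jan 2018→Feb 2018:
ΣP(Feb 2018)Q(Jan 2018) = 3×78 + 2×340 + 2×395 + 1×74 = 234 + 680 + 790 + 74 = 1778
ΣP(Jan 2018)Q(Jan 2018) = 3×78 + 2×340 + 2×395 + 1×74 = 234 + 680 + 790 + 74 = 1778
link = 1778/1778 = 1.000000
Link Feb 2018→Mar 2018:
ΣP(Mar 2018)Q(Feb 2018) = 4×91 + 3×277 + 2×425 + 1×72 = 364 + 831 + 850 + 72 = 2117
ΣP(Feb 2018)Q(Feb 2018) = 3×91 + 2×277 + 2×425 + 1×72 = 273 + 554 + 850 + 72 = 1749
link = 2117/1749 = 1.210406
Link Mar 2018→Apr 2018:
ΣP(Apr 2018)Q(Mar 2018) = 3×80 + 3×322 + 2×394 + 1×90 = 240 + 966 + 788 + 90 = 2084
ΣP(Mar 2018)Q(Mar 2018) = 4×80 + 3×322 + 2×394 + 1×90 = 320 + 966 + 788 + 90 = 2164
link = 2084/2164 = 0.963031
Chained index = 100 × 1.000000 × 1.210406 × 0.963031 = 116.5659

116.57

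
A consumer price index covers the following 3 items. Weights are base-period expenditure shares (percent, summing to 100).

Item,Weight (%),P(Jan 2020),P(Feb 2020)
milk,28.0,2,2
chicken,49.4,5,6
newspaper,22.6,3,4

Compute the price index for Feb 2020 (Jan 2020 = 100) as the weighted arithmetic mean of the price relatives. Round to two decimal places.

117.41

milk: 28.0 × (2/2) = 28.0 × 1.000000 = 28.0000
chicken: 49.4 × (6/5) = 49.4 × 1.200000 = 59.2800
newspaper: 22.6 × (4/3) = 22.6 × 1.333333 = 30.1333
Index = Σ wᵢ·(p₁ᵢ/p₀ᵢ) = 28.0000 + 59.2800 + 30.1333 = 117.4133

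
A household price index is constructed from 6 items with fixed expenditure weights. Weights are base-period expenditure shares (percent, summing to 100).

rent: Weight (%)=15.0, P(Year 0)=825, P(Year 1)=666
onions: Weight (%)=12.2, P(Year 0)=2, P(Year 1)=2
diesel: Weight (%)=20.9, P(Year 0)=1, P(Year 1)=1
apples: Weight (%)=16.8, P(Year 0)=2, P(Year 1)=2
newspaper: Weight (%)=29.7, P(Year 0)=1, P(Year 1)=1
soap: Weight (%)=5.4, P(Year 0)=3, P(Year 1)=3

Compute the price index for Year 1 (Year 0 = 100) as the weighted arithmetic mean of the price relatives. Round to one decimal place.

97.1

rent: 15.0 × (666/825) = 15.0 × 0.807273 = 12.1091
onions: 12.2 × (2/2) = 12.2 × 1.000000 = 12.2000
diesel: 20.9 × (1/1) = 20.9 × 1.000000 = 20.9000
apples: 16.8 × (2/2) = 16.8 × 1.000000 = 16.8000
newspaper: 29.7 × (1/1) = 29.7 × 1.000000 = 29.7000
soap: 5.4 × (3/3) = 5.4 × 1.000000 = 5.4000
Index = Σ wᵢ·(p₁ᵢ/p₀ᵢ) = 12.1091 + 12.2000 + 20.9000 + 16.8000 + 29.7000 + 5.4000 = 97.1091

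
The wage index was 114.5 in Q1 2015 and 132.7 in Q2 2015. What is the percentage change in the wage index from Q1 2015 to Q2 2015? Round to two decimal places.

15.90%

Change = (132.7 − 114.5) / 114.5 × 100
       = 18.2 / 114.5 × 100 = 15.8952%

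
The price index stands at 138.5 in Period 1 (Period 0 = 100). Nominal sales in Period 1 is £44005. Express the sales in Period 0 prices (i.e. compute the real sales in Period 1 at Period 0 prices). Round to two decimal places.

31772.56

Real = Nominal ÷ (Index/100) = 44005 ÷ (138.5/100)
     = 44005 ÷ 1.385 = 31772.5632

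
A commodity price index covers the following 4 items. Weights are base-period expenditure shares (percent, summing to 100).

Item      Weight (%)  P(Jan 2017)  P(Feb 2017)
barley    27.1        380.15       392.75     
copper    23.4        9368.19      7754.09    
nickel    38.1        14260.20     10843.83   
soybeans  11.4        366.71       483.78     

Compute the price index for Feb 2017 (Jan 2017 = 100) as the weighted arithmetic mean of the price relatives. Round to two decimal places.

91.38

barley: 27.1 × (392.75/380.15) = 27.1 × 1.033145 = 27.9982
copper: 23.4 × (7754.09/9368.19) = 23.4 × 0.827704 = 19.3683
nickel: 38.1 × (10843.83/14260.20) = 38.1 × 0.760426 = 28.9722
soybeans: 11.4 × (483.78/366.71) = 11.4 × 1.319244 = 15.0394
Index = Σ wᵢ·(p₁ᵢ/p₀ᵢ) = 27.9982 + 19.3683 + 28.9722 + 15.0394 = 91.3781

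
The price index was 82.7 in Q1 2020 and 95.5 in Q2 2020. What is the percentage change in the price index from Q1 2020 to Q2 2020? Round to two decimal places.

Change = (95.5 − 82.7) / 82.7 × 100
       = 12.8 / 82.7 × 100 = 15.4776%

15.48%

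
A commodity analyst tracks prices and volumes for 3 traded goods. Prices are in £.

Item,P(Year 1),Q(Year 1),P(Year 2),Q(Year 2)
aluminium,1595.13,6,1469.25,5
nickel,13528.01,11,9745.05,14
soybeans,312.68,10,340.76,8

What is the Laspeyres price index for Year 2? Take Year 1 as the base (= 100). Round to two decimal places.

73.94

Laspeyres price index uses base-period quantities as weights.
ΣP(Year 2)·Q(Year 1) = 1469.25×6 + 9745.05×11 + 340.76×10 = 8815.5 + 107195.55 + 3407.6 = 119418.65
ΣP(Year 1)·Q(Year 1) = 1595.13×6 + 13528.01×11 + 312.68×10 = 9570.78 + 148808.11 + 3126.8 = 161505.69
Index = 119418.65 / 161505.69 × 100 = 73.9408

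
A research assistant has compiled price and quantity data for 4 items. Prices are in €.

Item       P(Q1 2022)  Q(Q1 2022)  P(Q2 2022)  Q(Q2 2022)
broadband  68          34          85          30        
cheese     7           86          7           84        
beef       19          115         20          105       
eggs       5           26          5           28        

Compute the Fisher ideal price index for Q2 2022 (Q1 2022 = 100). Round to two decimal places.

Laspeyres component (base-period weights):
ΣP(Q2 2022)Q(Q1 2022) = 85×34 + 7×86 + 20×115 + 5×26 = 2890 + 602 + 2300 + 130 = 5922
ΣP(Q1 2022)Q(Q1 2022) = 68×34 + 7×86 + 19×115 + 5×26 = 2312 + 602 + 2185 + 130 = 5229
L = 5922 / 5229 × 100 = 113.2530
Paasche component (current-period weights):
ΣP(Q2 2022)Q(Q2 2022) = 85×30 + 7×84 + 20×105 + 5×28 = 2550 + 588 + 2100 + 140 = 5378
ΣP(Q1 2022)Q(Q2 2022) = 68×30 + 7×84 + 19×105 + 5×28 = 2040 + 588 + 1995 + 140 = 4763
P = 5378 / 4763 × 100 = 112.9120
Fisher = √(L × P) = √(113.2530 × 112.9120) = 113.0824

113.08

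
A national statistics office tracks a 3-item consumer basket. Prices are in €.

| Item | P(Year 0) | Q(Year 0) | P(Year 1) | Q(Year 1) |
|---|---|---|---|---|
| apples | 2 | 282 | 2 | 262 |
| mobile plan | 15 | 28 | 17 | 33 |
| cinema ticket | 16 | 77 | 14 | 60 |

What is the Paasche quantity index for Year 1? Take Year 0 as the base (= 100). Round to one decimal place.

90.9

Paasche quantity index uses current-period prices as weights.
ΣP(Year 1)·Q(Year 1) = 2×262 + 17×33 + 14×60 = 524 + 561 + 840 = 1925
ΣP(Year 1)·Q(Year 0) = 2×282 + 17×28 + 14×77 = 564 + 476 + 1078 = 2118
Index = 1925 / 2118 × 100 = 90.8876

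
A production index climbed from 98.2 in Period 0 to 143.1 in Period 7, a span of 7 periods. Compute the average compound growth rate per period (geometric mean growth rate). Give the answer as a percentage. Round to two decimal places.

Growth factor = (143.1/98.2)^(1/7) = (1.457230)^(1/7) = 1.055264
Growth rate = 1.055264 − 1 = 0.055264 = 5.5264%

5.53%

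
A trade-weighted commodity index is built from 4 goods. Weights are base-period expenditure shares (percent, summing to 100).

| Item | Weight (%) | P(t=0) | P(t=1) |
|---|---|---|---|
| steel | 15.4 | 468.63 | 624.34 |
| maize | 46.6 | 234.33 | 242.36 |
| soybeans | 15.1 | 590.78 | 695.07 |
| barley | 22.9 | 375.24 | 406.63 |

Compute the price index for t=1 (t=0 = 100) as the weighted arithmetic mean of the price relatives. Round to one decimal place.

steel: 15.4 × (624.34/468.63) = 15.4 × 1.332266 = 20.5169
maize: 46.6 × (242.36/234.33) = 46.6 × 1.034268 = 48.1969
soybeans: 15.1 × (695.07/590.78) = 15.1 × 1.176529 = 17.7656
barley: 22.9 × (406.63/375.24) = 22.9 × 1.083653 = 24.8157
Index = Σ wᵢ·(p₁ᵢ/p₀ᵢ) = 20.5169 + 48.1969 + 17.7656 + 24.8157 = 111.2950

111.3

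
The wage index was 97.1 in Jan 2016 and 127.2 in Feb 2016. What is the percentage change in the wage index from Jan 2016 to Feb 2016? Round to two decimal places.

Change = (127.2 − 97.1) / 97.1 × 100
       = 30.1 / 97.1 × 100 = 30.9990%

31.00%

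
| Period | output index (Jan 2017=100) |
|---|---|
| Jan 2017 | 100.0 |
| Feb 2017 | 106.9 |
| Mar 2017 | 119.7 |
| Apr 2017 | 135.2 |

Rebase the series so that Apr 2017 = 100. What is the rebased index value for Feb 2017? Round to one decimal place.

Rebased(Feb 2017) = 106.9 / 135.2 × 100 = 79.0680

79.1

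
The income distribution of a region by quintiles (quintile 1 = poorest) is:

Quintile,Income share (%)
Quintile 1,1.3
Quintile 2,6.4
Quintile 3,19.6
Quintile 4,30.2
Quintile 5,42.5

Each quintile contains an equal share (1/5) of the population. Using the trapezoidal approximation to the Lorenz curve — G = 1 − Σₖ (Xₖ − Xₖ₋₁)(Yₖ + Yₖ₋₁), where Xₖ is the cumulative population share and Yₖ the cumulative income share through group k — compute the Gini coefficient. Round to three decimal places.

0.425

Cumulative income shares Yₖ: 0.0130, 0.0770, 0.2730, 0.5750, 1.0000
Σ (Xₖ−Xₖ₋₁)(Yₖ+Yₖ₋₁) = (1/5)(0.0130+0.0000) + (1/5)(0.0770+0.0130) + (1/5)(0.2730+0.0770) + (1/5)(0.5750+0.2730) + (1/5)(1.0000+0.5750)
  = 0.0026 + 0.0180 + 0.0700 + 0.1696 + 0.3150 = 0.5752
G = 1 − 0.5752 = 0.4248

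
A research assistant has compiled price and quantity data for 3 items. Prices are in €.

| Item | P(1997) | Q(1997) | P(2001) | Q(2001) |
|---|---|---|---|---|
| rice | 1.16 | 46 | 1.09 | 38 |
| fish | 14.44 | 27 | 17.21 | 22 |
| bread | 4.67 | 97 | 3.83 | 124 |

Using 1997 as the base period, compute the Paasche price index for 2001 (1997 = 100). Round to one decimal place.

95.1

Paasche price index uses current-period quantities as weights.
ΣP(2001)·Q(2001) = 1.09×38 + 17.21×22 + 3.83×124 = 41.42 + 378.62 + 474.92 = 894.96
ΣP(1997)·Q(2001) = 1.16×38 + 14.44×22 + 4.67×124 = 44.08 + 317.68 + 579.08 = 940.84
Index = 894.96 / 940.84 × 100 = 95.1235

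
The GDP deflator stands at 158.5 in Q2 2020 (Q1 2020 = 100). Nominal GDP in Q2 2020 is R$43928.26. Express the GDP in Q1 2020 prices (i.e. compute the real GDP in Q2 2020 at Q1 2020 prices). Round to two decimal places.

Real = Nominal ÷ (Index/100) = 43928.26 ÷ (158.5/100)
     = 43928.26 ÷ 1.585 = 27714.9905

27714.99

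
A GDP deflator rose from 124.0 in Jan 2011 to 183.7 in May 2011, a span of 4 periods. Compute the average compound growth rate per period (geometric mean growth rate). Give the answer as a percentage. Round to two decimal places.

10.32%

Growth factor = (183.7/124.0)^(1/4) = (1.481452)^(1/4) = 1.103245
Growth rate = 1.103245 − 1 = 0.103245 = 10.3245%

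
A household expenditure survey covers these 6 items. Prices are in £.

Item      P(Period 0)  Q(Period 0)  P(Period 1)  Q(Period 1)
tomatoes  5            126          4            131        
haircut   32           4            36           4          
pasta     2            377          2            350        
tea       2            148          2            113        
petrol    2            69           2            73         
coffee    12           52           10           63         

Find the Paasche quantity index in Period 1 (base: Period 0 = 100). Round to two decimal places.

Paasche quantity index uses current-period prices as weights.
ΣP(Period 1)·Q(Period 1) = 4×131 + 36×4 + 2×350 + 2×113 + 2×73 + 10×63 = 524 + 144 + 700 + 226 + 146 + 630 = 2370
ΣP(Period 1)·Q(Period 0) = 4×126 + 36×4 + 2×377 + 2×148 + 2×69 + 10×52 = 504 + 144 + 754 + 296 + 138 + 520 = 2356
Index = 2370 / 2356 × 100 = 100.5942

100.59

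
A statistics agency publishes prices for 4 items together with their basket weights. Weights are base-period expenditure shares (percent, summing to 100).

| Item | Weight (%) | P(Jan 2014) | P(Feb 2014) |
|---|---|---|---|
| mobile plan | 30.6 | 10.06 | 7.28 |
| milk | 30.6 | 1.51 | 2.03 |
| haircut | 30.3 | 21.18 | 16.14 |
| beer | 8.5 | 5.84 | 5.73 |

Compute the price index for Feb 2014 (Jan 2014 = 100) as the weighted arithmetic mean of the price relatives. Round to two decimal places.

mobile plan: 30.6 × (7.28/10.06) = 30.6 × 0.723658 = 22.1439
milk: 30.6 × (2.03/1.51) = 30.6 × 1.344371 = 41.1377
haircut: 30.3 × (16.14/21.18) = 30.3 × 0.762040 = 23.0898
beer: 8.5 × (5.73/5.84) = 8.5 × 0.981164 = 8.3399
Index = Σ wᵢ·(p₁ᵢ/p₀ᵢ) = 22.1439 + 41.1377 + 23.0898 + 8.3399 = 94.7114

94.71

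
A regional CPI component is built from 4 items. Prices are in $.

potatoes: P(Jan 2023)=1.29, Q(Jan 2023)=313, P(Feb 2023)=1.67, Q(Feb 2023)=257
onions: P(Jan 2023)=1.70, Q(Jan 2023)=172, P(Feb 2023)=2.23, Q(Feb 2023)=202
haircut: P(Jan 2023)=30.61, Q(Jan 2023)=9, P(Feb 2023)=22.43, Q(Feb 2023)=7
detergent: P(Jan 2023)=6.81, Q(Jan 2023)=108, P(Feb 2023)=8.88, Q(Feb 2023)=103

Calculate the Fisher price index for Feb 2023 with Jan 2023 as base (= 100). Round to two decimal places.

121.88

Laspeyres component (base-period weights):
ΣP(Feb 2023)Q(Jan 2023) = 1.67×313 + 2.23×172 + 22.43×9 + 8.88×108 = 522.71 + 383.56 + 201.87 + 959.04 = 2067.18
ΣP(Jan 2023)Q(Jan 2023) = 1.29×313 + 1.70×172 + 30.61×9 + 6.81×108 = 403.77 + 292.4 + 275.49 + 735.48 = 1707.14
L = 2067.18 / 1707.14 × 100 = 121.0902
Paasche component (current-period weights):
ΣP(Feb 2023)Q(Feb 2023) = 1.67×257 + 2.23×202 + 22.43×7 + 8.88×103 = 429.19 + 450.46 + 157.01 + 914.64 = 1951.3
ΣP(Jan 2023)Q(Feb 2023) = 1.29×257 + 1.70×202 + 30.61×7 + 6.81×103 = 331.53 + 343.4 + 214.27 + 701.43 = 1590.63
P = 1951.3 / 1590.63 × 100 = 122.6747
Fisher = √(L × P) = √(121.0902 × 122.6747) = 121.8799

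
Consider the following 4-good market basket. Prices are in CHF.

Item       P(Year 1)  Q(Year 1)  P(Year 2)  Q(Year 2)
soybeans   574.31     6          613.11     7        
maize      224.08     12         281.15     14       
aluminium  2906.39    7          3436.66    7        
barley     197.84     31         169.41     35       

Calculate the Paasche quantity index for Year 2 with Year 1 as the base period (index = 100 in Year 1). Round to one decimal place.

105.1

Paasche quantity index uses current-period prices as weights.
ΣP(Year 2)·Q(Year 2) = 613.11×7 + 281.15×14 + 3436.66×7 + 169.41×35 = 4291.77 + 3936.1 + 24056.62 + 5929.35 = 38213.84
ΣP(Year 2)·Q(Year 1) = 613.11×6 + 281.15×12 + 3436.66×7 + 169.41×31 = 3678.66 + 3373.8 + 24056.62 + 5251.71 = 36360.79
Index = 38213.84 / 36360.79 × 100 = 105.0963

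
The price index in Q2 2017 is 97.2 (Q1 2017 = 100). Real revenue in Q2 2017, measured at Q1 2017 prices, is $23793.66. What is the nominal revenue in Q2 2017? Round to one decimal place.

23127.4

Nominal = Real × (Index/100) = 23793.66 × (97.2/100)
        = 23793.66 × 0.972 = 23127.4375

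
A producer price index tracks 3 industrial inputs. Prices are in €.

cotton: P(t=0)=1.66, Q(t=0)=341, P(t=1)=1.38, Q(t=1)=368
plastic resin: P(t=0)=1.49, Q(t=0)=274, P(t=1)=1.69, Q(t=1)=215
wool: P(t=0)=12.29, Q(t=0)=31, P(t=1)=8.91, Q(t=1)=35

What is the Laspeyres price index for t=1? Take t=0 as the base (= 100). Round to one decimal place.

Laspeyres price index uses base-period quantities as weights.
ΣP(t=1)·Q(t=0) = 1.38×341 + 1.69×274 + 8.91×31 = 470.58 + 463.06 + 276.21 = 1209.85
ΣP(t=0)·Q(t=0) = 1.66×341 + 1.49×274 + 12.29×31 = 566.06 + 408.26 + 380.99 = 1355.31
Index = 1209.85 / 1355.31 × 100 = 89.2674

89.3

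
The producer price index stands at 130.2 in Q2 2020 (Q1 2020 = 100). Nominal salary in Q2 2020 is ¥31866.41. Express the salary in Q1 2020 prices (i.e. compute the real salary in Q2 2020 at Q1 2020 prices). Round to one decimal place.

Real = Nominal ÷ (Index/100) = 31866.41 ÷ (130.2/100)
     = 31866.41 ÷ 1.302 = 24474.9693

24475.0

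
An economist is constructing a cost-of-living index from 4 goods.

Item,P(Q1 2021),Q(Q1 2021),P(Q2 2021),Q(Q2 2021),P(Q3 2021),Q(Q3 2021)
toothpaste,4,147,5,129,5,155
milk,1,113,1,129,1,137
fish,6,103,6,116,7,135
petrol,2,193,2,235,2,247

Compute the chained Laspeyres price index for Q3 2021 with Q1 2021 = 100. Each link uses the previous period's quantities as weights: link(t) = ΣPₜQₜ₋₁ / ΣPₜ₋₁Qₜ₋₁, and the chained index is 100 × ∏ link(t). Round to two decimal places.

Link Q1 2021→Q2 2021:
ΣP(Q2 2021)Q(Q1 2021) = 5×147 + 1×113 + 6×103 + 2×193 = 735 + 113 + 618 + 386 = 1852
ΣP(Q1 2021)Q(Q1 2021) = 4×147 + 1×113 + 6×103 + 2×193 = 588 + 113 + 618 + 386 = 1705
link = 1852/1705 = 1.086217
Link Q2 2021→Q3 2021:
ΣP(Q3 2021)Q(Q2 2021) = 5×129 + 1×129 + 7×116 + 2×235 = 645 + 129 + 812 + 470 = 2056
ΣP(Q2 2021)Q(Q2 2021) = 5×129 + 1×129 + 6×116 + 2×235 = 645 + 129 + 696 + 470 = 1940
link = 2056/1940 = 1.059794
Chained index = 100 × 1.086217 × 1.059794 = 115.1166

115.12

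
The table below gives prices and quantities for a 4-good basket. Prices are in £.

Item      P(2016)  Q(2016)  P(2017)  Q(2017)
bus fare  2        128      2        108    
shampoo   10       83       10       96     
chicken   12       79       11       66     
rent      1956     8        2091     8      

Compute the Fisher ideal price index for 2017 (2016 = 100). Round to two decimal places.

Laspeyres component (base-period weights):
ΣP(2017)Q(2016) = 2×128 + 10×83 + 11×79 + 2091×8 = 256 + 830 + 869 + 16728 = 18683
ΣP(2016)Q(2016) = 2×128 + 10×83 + 12×79 + 1956×8 = 256 + 830 + 948 + 15648 = 17682
L = 18683 / 17682 × 100 = 105.6611
Paasche component (current-period weights):
ΣP(2017)Q(2017) = 2×108 + 10×96 + 11×66 + 2091×8 = 216 + 960 + 726 + 16728 = 18630
ΣP(2016)Q(2017) = 2×108 + 10×96 + 12×66 + 1956×8 = 216 + 960 + 792 + 15648 = 17616
P = 18630 / 17616 × 100 = 105.7561
Fisher = √(L × P) = √(105.6611 × 105.7561) = 105.7086

105.71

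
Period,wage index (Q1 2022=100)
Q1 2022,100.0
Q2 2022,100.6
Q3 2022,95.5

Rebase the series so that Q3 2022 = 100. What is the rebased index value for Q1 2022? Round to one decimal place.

Rebased(Q1 2022) = 100.0 / 95.5 × 100 = 104.7120

104.7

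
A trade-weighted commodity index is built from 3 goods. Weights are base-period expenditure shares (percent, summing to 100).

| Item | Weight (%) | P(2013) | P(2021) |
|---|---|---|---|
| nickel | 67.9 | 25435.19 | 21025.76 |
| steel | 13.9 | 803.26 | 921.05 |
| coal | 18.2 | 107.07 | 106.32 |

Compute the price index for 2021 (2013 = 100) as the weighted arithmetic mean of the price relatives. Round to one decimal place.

90.1

nickel: 67.9 × (21025.76/25435.19) = 67.9 × 0.826641 = 56.1289
steel: 13.9 × (921.05/803.26) = 13.9 × 1.146640 = 15.9383
coal: 18.2 × (106.32/107.07) = 18.2 × 0.992995 = 18.0725
Index = Σ wᵢ·(p₁ᵢ/p₀ᵢ) = 56.1289 + 15.9383 + 18.0725 = 90.1397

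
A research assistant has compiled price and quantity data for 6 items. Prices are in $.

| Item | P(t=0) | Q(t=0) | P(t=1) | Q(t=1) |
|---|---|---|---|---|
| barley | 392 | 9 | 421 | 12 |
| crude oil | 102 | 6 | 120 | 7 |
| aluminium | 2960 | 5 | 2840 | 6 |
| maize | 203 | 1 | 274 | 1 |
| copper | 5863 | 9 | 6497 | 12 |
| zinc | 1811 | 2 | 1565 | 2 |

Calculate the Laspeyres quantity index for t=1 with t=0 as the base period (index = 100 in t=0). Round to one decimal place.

Laspeyres quantity index uses base-period prices as weights.
ΣP(t=0)·Q(t=1) = 392×12 + 102×7 + 2960×6 + 203×1 + 5863×12 + 1811×2 = 4704 + 714 + 17760 + 203 + 70356 + 3622 = 97359
ΣP(t=0)·Q(t=0) = 392×9 + 102×6 + 2960×5 + 203×1 + 5863×9 + 1811×2 = 3528 + 612 + 14800 + 203 + 52767 + 3622 = 75532
Index = 97359 / 75532 × 100 = 128.8977

128.9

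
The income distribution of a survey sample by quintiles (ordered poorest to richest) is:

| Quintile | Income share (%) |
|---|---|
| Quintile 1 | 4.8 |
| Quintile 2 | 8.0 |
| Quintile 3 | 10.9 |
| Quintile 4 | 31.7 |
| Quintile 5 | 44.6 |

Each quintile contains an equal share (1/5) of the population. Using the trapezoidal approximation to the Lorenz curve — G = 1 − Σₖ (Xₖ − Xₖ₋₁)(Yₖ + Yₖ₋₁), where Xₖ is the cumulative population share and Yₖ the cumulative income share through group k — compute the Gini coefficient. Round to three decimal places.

Cumulative income shares Yₖ: 0.0480, 0.1280, 0.2370, 0.5540, 1.0000
Σ (Xₖ−Xₖ₋₁)(Yₖ+Yₖ₋₁) = (1/5)(0.0480+0.0000) + (1/5)(0.1280+0.0480) + (1/5)(0.2370+0.1280) + (1/5)(0.5540+0.2370) + (1/5)(1.0000+0.5540)
  = 0.0096 + 0.0352 + 0.0730 + 0.1582 + 0.3108 = 0.5868
G = 1 − 0.5868 = 0.4132

0.413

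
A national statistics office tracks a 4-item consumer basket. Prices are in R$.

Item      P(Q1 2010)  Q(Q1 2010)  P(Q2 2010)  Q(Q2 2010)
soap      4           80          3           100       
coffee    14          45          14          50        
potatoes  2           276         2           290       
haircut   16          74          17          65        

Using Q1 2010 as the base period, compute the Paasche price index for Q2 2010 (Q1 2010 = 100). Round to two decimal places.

98.71

Paasche price index uses current-period quantities as weights.
ΣP(Q2 2010)·Q(Q2 2010) = 3×100 + 14×50 + 2×290 + 17×65 = 300 + 700 + 580 + 1105 = 2685
ΣP(Q1 2010)·Q(Q2 2010) = 4×100 + 14×50 + 2×290 + 16×65 = 400 + 700 + 580 + 1040 = 2720
Index = 2685 / 2720 × 100 = 98.7132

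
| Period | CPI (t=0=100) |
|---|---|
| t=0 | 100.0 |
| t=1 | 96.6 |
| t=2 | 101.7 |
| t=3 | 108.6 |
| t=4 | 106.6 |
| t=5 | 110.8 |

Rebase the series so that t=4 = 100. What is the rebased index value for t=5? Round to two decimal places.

103.94

Rebased(t=5) = 110.8 / 106.6 × 100 = 103.9400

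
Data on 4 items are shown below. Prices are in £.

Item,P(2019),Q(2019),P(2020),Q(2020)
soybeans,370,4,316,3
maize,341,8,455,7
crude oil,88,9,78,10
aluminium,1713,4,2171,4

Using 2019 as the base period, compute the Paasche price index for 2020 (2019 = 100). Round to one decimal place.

121.1

Paasche price index uses current-period quantities as weights.
ΣP(2020)·Q(2020) = 316×3 + 455×7 + 78×10 + 2171×4 = 948 + 3185 + 780 + 8684 = 13597
ΣP(2019)·Q(2020) = 370×3 + 341×7 + 88×10 + 1713×4 = 1110 + 2387 + 880 + 6852 = 11229
Index = 13597 / 11229 × 100 = 121.0883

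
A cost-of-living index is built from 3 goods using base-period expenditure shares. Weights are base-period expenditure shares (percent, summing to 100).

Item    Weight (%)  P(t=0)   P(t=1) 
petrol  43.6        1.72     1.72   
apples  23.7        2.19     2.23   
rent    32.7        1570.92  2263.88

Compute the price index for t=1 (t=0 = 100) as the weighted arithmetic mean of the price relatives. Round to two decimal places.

114.86

petrol: 43.6 × (1.72/1.72) = 43.6 × 1.000000 = 43.6000
apples: 23.7 × (2.23/2.19) = 23.7 × 1.018265 = 24.1329
rent: 32.7 × (2263.88/1570.92) = 32.7 × 1.441117 = 47.1245
Index = Σ wᵢ·(p₁ᵢ/p₀ᵢ) = 43.6000 + 24.1329 + 47.1245 = 114.8574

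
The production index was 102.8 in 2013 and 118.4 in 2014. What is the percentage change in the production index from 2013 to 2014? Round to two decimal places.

15.18%

Change = (118.4 − 102.8) / 102.8 × 100
       = 15.6 / 102.8 × 100 = 15.1751%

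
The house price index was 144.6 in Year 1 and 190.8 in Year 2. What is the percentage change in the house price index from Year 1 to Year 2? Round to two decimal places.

Change = (190.8 − 144.6) / 144.6 × 100
       = 46.2 / 144.6 × 100 = 31.9502%

31.95%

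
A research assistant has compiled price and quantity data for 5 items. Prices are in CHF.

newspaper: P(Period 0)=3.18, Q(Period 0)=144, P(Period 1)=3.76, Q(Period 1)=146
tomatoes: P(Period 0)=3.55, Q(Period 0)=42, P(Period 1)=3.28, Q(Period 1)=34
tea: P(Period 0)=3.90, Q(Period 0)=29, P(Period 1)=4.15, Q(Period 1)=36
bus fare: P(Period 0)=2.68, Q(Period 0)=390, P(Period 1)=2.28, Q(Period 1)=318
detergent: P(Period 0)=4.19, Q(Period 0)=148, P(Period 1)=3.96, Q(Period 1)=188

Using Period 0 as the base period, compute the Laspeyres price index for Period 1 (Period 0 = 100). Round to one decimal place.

95.4

Laspeyres price index uses base-period quantities as weights.
ΣP(Period 1)·Q(Period 0) = 3.76×144 + 3.28×42 + 4.15×29 + 2.28×390 + 3.96×148 = 541.44 + 137.76 + 120.35 + 889.2 + 586.08 = 2274.83
ΣP(Period 0)·Q(Period 0) = 3.18×144 + 3.55×42 + 3.90×29 + 2.68×390 + 4.19×148 = 457.92 + 149.1 + 113.1 + 1045.2 + 620.12 = 2385.44
Index = 2274.83 / 2385.44 × 100 = 95.3631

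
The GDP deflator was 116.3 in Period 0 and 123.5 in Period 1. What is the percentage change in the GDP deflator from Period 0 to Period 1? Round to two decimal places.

6.19%

Change = (123.5 − 116.3) / 116.3 × 100
       = 7.2 / 116.3 × 100 = 6.1909%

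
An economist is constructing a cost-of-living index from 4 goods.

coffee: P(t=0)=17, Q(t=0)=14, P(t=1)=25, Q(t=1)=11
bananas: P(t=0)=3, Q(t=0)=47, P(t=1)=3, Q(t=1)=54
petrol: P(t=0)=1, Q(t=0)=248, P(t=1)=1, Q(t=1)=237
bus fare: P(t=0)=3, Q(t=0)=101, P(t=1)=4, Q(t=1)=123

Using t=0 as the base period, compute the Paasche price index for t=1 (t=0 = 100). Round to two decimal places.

122.09

Paasche price index uses current-period quantities as weights.
ΣP(t=1)·Q(t=1) = 25×11 + 3×54 + 1×237 + 4×123 = 275 + 162 + 237 + 492 = 1166
ΣP(t=0)·Q(t=1) = 17×11 + 3×54 + 1×237 + 3×123 = 187 + 162 + 237 + 369 = 955
Index = 1166 / 955 × 100 = 122.0942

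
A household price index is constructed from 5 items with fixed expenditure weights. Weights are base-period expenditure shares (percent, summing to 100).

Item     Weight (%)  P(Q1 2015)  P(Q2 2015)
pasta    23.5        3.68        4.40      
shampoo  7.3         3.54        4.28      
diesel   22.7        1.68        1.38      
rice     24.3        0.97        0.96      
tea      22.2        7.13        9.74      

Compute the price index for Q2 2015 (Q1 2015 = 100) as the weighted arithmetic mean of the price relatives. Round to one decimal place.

109.9

pasta: 23.5 × (4.40/3.68) = 23.5 × 1.195652 = 28.0978
shampoo: 7.3 × (4.28/3.54) = 7.3 × 1.209040 = 8.8260
diesel: 22.7 × (1.38/1.68) = 22.7 × 0.821429 = 18.6464
rice: 24.3 × (0.96/0.97) = 24.3 × 0.989691 = 24.0495
tea: 22.2 × (9.74/7.13) = 22.2 × 1.366059 = 30.3265
Index = Σ wᵢ·(p₁ᵢ/p₀ᵢ) = 28.0978 + 8.8260 + 18.6464 + 24.0495 + 30.3265 = 109.9462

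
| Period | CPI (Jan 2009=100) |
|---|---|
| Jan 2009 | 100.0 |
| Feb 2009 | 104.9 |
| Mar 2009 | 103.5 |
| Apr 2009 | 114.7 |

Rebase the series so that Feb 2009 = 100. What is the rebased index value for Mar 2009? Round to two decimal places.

Rebased(Mar 2009) = 103.5 / 104.9 × 100 = 98.6654

98.67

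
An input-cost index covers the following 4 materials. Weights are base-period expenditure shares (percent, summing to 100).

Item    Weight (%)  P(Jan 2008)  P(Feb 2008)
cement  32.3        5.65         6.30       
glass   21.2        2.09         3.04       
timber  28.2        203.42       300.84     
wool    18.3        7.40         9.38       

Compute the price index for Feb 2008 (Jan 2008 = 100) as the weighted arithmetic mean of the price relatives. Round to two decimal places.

131.75

cement: 32.3 × (6.30/5.65) = 32.3 × 1.115044 = 36.0159
glass: 21.2 × (3.04/2.09) = 21.2 × 1.454545 = 30.8364
timber: 28.2 × (300.84/203.42) = 28.2 × 1.478911 = 41.7053
wool: 18.3 × (9.38/7.40) = 18.3 × 1.267568 = 23.1965
Index = Σ wᵢ·(p₁ᵢ/p₀ᵢ) = 36.0159 + 30.8364 + 41.7053 + 23.1965 = 131.7541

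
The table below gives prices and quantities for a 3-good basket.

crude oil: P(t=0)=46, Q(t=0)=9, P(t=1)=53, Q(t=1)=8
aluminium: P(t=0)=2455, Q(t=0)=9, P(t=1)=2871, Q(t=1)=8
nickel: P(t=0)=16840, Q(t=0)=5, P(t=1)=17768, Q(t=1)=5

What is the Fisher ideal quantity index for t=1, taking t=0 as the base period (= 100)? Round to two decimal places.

97.56

Laspeyres component (base-period weights):
ΣP(t=0)Q(t=1) = 46×8 + 2455×8 + 16840×5 = 368 + 19640 + 84200 = 104208
ΣP(t=0)Q(t=0) = 46×9 + 2455×9 + 16840×5 = 414 + 22095 + 84200 = 106709
L = 104208 / 106709 × 100 = 97.6562
Paasche component (current-period weights):
ΣP(t=1)Q(t=1) = 53×8 + 2871×8 + 17768×5 = 424 + 22968 + 88840 = 112232
ΣP(t=1)Q(t=0) = 53×9 + 2871×9 + 17768×5 = 477 + 25839 + 88840 = 115156
P = 112232 / 115156 × 100 = 97.4608
Fisher = √(L × P) = √(97.6562 × 97.4608) = 97.5585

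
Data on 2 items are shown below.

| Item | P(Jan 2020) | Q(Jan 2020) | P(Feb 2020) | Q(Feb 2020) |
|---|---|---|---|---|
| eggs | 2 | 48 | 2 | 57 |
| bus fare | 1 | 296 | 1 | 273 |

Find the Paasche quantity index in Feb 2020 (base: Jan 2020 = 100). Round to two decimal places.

Paasche quantity index uses current-period prices as weights.
ΣP(Feb 2020)·Q(Feb 2020) = 2×57 + 1×273 = 114 + 273 = 387
ΣP(Feb 2020)·Q(Jan 2020) = 2×48 + 1×296 = 96 + 296 = 392
Index = 387 / 392 × 100 = 98.7245

98.72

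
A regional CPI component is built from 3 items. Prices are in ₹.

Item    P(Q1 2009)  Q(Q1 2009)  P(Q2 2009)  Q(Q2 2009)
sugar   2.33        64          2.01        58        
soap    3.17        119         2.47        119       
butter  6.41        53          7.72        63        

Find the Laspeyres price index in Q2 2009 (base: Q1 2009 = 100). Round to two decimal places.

Laspeyres price index uses base-period quantities as weights.
ΣP(Q2 2009)·Q(Q1 2009) = 2.01×64 + 2.47×119 + 7.72×53 = 128.64 + 293.93 + 409.16 = 831.73
ΣP(Q1 2009)·Q(Q1 2009) = 2.33×64 + 3.17×119 + 6.41×53 = 149.12 + 377.23 + 339.73 = 866.08
Index = 831.73 / 866.08 × 100 = 96.0339

96.03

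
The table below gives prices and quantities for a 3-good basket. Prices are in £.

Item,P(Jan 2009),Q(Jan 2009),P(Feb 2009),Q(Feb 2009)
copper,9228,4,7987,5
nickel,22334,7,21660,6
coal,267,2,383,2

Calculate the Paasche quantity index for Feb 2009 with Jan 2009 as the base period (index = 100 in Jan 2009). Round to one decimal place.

92.6

Paasche quantity index uses current-period prices as weights.
ΣP(Feb 2009)·Q(Feb 2009) = 7987×5 + 21660×6 + 383×2 = 39935 + 129960 + 766 = 170661
ΣP(Feb 2009)·Q(Jan 2009) = 7987×4 + 21660×7 + 383×2 = 31948 + 151620 + 766 = 184334
Index = 170661 / 184334 × 100 = 92.5825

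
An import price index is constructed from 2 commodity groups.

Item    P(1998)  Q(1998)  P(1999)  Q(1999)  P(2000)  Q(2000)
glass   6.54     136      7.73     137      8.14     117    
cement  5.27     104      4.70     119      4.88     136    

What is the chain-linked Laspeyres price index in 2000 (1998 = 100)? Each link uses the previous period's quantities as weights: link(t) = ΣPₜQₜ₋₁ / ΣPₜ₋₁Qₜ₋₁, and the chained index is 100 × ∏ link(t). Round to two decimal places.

112.27

Link 1998→1999:
ΣP(1999)Q(1998) = 7.73×136 + 4.70×104 = 1051.28 + 488.8 = 1540.08
ΣP(1998)Q(1998) = 6.54×136 + 5.27×104 = 889.44 + 548.08 = 1437.52
link = 1540.08/1437.52 = 1.071345
Link 1999→2000:
ΣP(2000)Q(1999) = 8.14×137 + 4.88×119 = 1115.18 + 580.72 = 1695.9
ΣP(1999)Q(1999) = 7.73×137 + 4.70×119 = 1059.01 + 559.3 = 1618.31
link = 1695.9/1618.31 = 1.047945
Chained index = 100 × 1.071345 × 1.047945 = 112.2711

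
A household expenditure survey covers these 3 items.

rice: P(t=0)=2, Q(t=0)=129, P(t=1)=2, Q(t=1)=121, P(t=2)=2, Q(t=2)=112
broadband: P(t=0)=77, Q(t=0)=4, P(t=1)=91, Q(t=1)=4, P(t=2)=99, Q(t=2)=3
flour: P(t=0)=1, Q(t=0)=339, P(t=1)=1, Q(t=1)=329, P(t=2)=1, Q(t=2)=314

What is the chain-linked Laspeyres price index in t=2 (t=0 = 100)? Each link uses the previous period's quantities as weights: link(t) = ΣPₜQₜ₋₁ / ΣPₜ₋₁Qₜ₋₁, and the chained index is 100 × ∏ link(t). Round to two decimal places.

Link t=0→t=1:
ΣP(t=1)Q(t=0) = 2×129 + 91×4 + 1×339 = 258 + 364 + 339 = 961
ΣP(t=0)Q(t=0) = 2×129 + 77×4 + 1×339 = 258 + 308 + 339 = 905
link = 961/905 = 1.061878
Link t=1→t=2:
ΣP(t=2)Q(t=1) = 2×121 + 99×4 + 1×329 = 242 + 396 + 329 = 967
ΣP(t=1)Q(t=1) = 2×121 + 91×4 + 1×329 = 242 + 364 + 329 = 935
link = 967/935 = 1.034225
Chained index = 100 × 1.061878 × 1.034225 = 109.8221

109.82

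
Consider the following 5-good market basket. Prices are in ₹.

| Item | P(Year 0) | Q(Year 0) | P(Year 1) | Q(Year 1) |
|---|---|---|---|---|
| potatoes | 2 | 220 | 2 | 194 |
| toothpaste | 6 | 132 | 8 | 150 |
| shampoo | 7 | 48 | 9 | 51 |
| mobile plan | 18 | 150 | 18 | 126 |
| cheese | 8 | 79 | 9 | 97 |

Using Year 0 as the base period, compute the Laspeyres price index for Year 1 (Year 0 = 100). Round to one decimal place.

109.0

Laspeyres price index uses base-period quantities as weights.
ΣP(Year 1)·Q(Year 0) = 2×220 + 8×132 + 9×48 + 18×150 + 9×79 = 440 + 1056 + 432 + 2700 + 711 = 5339
ΣP(Year 0)·Q(Year 0) = 2×220 + 6×132 + 7×48 + 18×150 + 8×79 = 440 + 792 + 336 + 2700 + 632 = 4900
Index = 5339 / 4900 × 100 = 108.9592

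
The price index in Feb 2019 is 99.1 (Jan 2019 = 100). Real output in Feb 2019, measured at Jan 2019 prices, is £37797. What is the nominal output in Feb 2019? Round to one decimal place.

37456.8

Nominal = Real × (Index/100) = 37797 × (99.1/100)
        = 37797 × 0.991 = 37456.8270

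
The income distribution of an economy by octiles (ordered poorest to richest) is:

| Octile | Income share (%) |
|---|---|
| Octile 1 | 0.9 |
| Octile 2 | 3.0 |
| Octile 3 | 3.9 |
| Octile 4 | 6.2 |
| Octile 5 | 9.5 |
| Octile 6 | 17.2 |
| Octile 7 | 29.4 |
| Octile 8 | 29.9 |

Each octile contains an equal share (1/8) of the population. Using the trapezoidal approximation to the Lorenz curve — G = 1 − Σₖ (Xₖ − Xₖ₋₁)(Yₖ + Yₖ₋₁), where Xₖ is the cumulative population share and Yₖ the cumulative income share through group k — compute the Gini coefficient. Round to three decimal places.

0.473

Cumulative income shares Yₖ: 0.0090, 0.0390, 0.0780, 0.1400, 0.2350, 0.4070, 0.7010, 1.0000
Σ (Xₖ−Xₖ₋₁)(Yₖ+Yₖ₋₁) = (1/8)(0.0090+0.0000) + (1/8)(0.0390+0.0090) + (1/8)(0.0780+0.0390) + (1/8)(0.1400+0.0780) + (1/8)(0.2350+0.1400) + (1/8)(0.4070+0.2350) + (1/8)(0.7010+0.4070) + (1/8)(1.0000+0.7010)
  = 0.0011 + 0.0060 + 0.0146 + 0.0273 + 0.0469 + 0.0803 + 0.1385 + 0.2126 = 0.5272
G = 1 − 0.5272 = 0.4728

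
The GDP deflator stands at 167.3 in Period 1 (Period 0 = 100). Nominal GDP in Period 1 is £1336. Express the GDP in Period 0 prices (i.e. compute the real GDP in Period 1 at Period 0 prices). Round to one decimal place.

Real = Nominal ÷ (Index/100) = 1336 ÷ (167.3/100)
     = 1336 ÷ 1.673 = 798.5655

798.6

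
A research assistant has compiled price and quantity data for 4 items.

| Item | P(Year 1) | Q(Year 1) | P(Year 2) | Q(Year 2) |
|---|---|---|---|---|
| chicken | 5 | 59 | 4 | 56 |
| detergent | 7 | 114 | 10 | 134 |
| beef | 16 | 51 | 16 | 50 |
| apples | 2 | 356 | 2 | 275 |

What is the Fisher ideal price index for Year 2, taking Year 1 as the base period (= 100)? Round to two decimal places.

112.13

Laspeyres component (base-period weights):
ΣP(Year 2)Q(Year 1) = 4×59 + 10×114 + 16×51 + 2×356 = 236 + 1140 + 816 + 712 = 2904
ΣP(Year 1)Q(Year 1) = 5×59 + 7×114 + 16×51 + 2×356 = 295 + 798 + 816 + 712 = 2621
L = 2904 / 2621 × 100 = 110.7974
Paasche component (current-period weights):
ΣP(Year 2)Q(Year 2) = 4×56 + 10×134 + 16×50 + 2×275 = 224 + 1340 + 800 + 550 = 2914
ΣP(Year 1)Q(Year 2) = 5×56 + 7×134 + 16×50 + 2×275 = 280 + 938 + 800 + 550 = 2568
P = 2914 / 2568 × 100 = 113.4735
Fisher = √(L × P) = √(110.7974 × 113.4735) = 112.1275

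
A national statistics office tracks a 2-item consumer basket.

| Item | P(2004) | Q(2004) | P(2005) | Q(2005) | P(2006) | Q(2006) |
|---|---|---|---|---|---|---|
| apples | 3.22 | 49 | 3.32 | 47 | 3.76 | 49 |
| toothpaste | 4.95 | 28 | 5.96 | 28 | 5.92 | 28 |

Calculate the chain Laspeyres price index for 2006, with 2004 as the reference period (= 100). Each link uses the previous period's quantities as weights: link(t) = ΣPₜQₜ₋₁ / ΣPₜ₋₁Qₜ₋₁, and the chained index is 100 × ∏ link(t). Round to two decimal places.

Link 2004→2005:
ΣP(2005)Q(2004) = 3.32×49 + 5.96×28 = 162.68 + 166.88 = 329.56
ΣP(2004)Q(2004) = 3.22×49 + 4.95×28 = 157.78 + 138.6 = 296.38
link = 329.56/296.38 = 1.111951
Link 2005→2006:
ΣP(2006)Q(2005) = 3.76×47 + 5.92×28 = 176.72 + 165.76 = 342.48
ΣP(2005)Q(2005) = 3.32×47 + 5.96×28 = 156.04 + 166.88 = 322.92
link = 342.48/322.92 = 1.060572
Chained index = 100 × 1.111951 × 1.060572 = 117.9304

117.93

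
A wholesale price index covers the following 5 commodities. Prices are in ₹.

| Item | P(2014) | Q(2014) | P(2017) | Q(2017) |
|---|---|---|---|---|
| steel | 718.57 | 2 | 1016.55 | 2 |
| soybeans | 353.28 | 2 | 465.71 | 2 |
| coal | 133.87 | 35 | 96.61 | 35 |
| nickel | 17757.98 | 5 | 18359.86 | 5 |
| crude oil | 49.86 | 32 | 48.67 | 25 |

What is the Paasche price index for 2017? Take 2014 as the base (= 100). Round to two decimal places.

Paasche price index uses current-period quantities as weights.
ΣP(2017)·Q(2017) = 1016.55×2 + 465.71×2 + 96.61×35 + 18359.86×5 + 48.67×25 = 2033.1 + 931.42 + 3381.35 + 91799.3 + 1216.75 = 99361.92
ΣP(2014)·Q(2017) = 718.57×2 + 353.28×2 + 133.87×35 + 17757.98×5 + 49.86×25 = 1437.14 + 706.56 + 4685.45 + 88789.9 + 1246.5 = 96865.55
Index = 99361.92 / 96865.55 × 100 = 102.5771

102.58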